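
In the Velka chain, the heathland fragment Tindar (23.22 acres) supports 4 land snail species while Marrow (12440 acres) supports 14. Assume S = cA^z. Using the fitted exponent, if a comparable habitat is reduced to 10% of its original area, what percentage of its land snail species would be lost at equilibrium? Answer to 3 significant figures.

36.8%

z = ln(14/4) / ln(12440/23.22) = 1.2528 / 6.2837 = 0.1994
S_new/S_old = (A_new/A_old)^z = 0.1^0.1994 = exp(0.1994 × -2.3026) = 0.6319
Fraction lost = 1 − 0.6319 = 0.3681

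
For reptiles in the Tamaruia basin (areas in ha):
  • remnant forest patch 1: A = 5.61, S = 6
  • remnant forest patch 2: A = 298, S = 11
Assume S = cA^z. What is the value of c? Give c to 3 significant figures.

4.61

z = ln(S₂/S₁) / ln(A₂/A₁) = ln(11/6) / ln(298/5.61) = 0.6061 / 3.9725 = 0.1526
c = S₁ / A₁^z = 6 / 5.61^0.1526 = 6 / 1.301 = 4.612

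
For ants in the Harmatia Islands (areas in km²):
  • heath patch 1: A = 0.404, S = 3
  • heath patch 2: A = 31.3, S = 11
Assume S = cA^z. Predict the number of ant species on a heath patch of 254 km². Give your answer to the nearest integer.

z = ln(11/3) / ln(31.3/0.404) = 1.2993 / 4.3500 = 0.2987
c = 3 / 0.404^0.2987 = 3 / 0.7628 = 3.933
S₃ = 3.933 × 254^0.2987 = 3.933 × 5.228 ≈ 20.56

21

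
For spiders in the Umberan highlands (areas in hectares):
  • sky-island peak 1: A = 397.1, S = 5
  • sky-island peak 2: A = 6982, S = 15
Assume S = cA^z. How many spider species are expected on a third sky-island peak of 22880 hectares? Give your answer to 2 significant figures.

z = ln(15/5) / ln(6982/397.1) = 1.0986 / 2.8669 = 0.3832
c = 5 / 397.1^0.3832 = 5 / 9.906 = 0.5047
S₃ = 0.5047 × 22880^0.3832 = 0.5047 × 46.83 ≈ 23.64

24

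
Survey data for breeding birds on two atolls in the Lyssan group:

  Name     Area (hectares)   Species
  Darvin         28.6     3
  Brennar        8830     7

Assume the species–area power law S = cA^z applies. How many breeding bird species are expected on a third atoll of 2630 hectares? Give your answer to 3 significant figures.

z = ln(7/3) / ln(8830/28.6) = 0.8473 / 5.7325 = 0.1478
c = 3 / 28.6^0.1478 = 3 / 1.642 = 1.828
S₃ = 1.828 × 2630^0.1478 = 1.828 × 3.203 ≈ 5.853

5.85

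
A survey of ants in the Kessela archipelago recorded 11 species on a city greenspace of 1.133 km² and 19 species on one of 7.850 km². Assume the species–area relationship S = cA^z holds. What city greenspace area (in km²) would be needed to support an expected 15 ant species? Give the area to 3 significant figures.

3.40 km²

z = ln(19/11) / ln(7.85/1.133) = 0.5465 / 1.9356 = 0.2824
c = 11 / 1.133^0.2824 = 11 / 1.036 = 10.62
A = (15/10.62)^(1/0.2824) ⇒ ln A = ln(1.413)/0.2824 = 1.2233
A = e^1.2233 ≈ 3.398 km²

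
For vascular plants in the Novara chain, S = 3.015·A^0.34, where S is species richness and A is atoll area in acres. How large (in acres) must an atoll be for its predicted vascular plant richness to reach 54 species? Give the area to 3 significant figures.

4850 acres

54 = 3.015 × A^0.34  ⇒  A^0.34 = 54/3.015 = 17.91
ln A = ln(17.91) / 0.34 = 2.8854 / 0.34 = 8.4864
A = e^8.4864 ≈ 4848 acres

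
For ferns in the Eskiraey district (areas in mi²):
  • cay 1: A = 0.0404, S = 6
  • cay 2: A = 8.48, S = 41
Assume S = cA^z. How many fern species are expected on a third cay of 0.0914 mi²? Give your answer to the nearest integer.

8

z = ln(41/6) / ln(8.48/0.0404) = 1.9218 / 5.3466 = 0.3594
c = 6 / 0.0404^0.3594 = 6 / 0.3156 = 19.01
S₃ = 19.01 × 0.0914^0.3594 = 19.01 × 0.4232 ≈ 8.046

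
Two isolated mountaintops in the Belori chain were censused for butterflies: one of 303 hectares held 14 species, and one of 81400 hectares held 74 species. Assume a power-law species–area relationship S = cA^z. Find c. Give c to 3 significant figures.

2.56

z = ln(S₂/S₁) / ln(A₂/A₁) = ln(74/14) / ln(81400/303) = 1.6650 / 5.5934 = 0.2977
c = S₁ / A₁^z = 14 / 303^0.2977 = 14 / 5.478 = 2.555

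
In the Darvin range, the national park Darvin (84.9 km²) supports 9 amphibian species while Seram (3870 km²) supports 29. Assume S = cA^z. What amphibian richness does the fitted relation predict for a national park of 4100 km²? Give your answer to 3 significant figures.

29.5

z = ln(29/9) / ln(3870/84.9) = 1.1701 / 3.8195 = 0.3063
c = 9 / 84.9^0.3063 = 9 / 3.899 = 2.309
S₃ = 2.309 × 4100^0.3063 = 2.309 × 12.79 ≈ 29.52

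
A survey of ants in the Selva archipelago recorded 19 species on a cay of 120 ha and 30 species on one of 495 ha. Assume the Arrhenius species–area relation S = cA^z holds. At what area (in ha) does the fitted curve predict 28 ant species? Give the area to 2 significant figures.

z = ln(30/19) / ln(495/120) = 0.4568 / 1.4171 = 0.3223
c = 19 / 120^0.3223 = 19 / 4.679 = 4.06
A = (28/4.06)^(1/0.3223) ⇒ ln A = ln(6.896)/0.3223 = 5.9905
A = e^5.9905 ≈ 399.6 ha

400 ha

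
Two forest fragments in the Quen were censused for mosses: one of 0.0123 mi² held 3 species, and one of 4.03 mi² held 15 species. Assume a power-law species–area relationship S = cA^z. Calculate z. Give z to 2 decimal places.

0.28

Taking logs: ln S = ln c + z ln A, so z = (ln S₂ − ln S₁)/(ln A₂ − ln A₁).
z = ln(15/3) / ln(4.03/0.0123) = ln(5) / ln(327.6) = 1.6094 / 5.7919 = 0.2779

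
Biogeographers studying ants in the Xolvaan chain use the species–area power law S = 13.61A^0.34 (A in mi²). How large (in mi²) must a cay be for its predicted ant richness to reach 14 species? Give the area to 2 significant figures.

14 = 13.61 × A^0.34  ⇒  A^0.34 = 14/13.61 = 1.029
ln A = ln(1.029) / 0.34 = 0.0283 / 0.34 = 0.0831
A = e^0.0831 ≈ 1.087 mi²

1.1 mi²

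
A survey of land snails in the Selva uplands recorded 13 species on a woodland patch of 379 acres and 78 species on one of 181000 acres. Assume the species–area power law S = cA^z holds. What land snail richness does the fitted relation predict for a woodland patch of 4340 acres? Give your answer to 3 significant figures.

z = ln(78/13) / ln(181000/379) = 1.7918 / 6.1687 = 0.2905
c = 13 / 379^0.2905 = 13 / 5.61 = 2.317
S₃ = 2.317 × 4340^0.2905 = 2.317 × 11.39 ≈ 26.39

26.4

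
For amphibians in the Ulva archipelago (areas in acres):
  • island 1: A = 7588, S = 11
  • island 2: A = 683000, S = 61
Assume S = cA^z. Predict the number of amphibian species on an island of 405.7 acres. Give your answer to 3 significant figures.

z = ln(61/11) / ln(683000/7588) = 1.7130 / 4.4999 = 0.3807
c = 11 / 7588^0.3807 = 11 / 29.99 = 0.3667
S₃ = 0.3667 × 405.7^0.3807 = 0.3667 × 9.837 ≈ 3.608

3.61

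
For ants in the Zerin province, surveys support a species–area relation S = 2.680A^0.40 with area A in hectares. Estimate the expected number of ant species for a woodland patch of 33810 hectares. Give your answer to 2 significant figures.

170

S = 2.68 × 33810^0.4
ln S = ln 2.68 + 0.4 × ln 33810 = 0.9858 + 0.4 × 10.4285 = 5.1572
S = e^5.1572 ≈ 173.7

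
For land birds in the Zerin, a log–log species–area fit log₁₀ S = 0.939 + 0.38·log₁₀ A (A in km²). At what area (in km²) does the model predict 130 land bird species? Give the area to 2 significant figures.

1200 km²

130 = 8.69 × A^0.38  ⇒  A^0.38 = 130/8.69 = 14.96
ln A = ln(14.96) / 0.38 = 2.7054 / 0.38 = 7.1195
A = e^7.1195 ≈ 1236 km²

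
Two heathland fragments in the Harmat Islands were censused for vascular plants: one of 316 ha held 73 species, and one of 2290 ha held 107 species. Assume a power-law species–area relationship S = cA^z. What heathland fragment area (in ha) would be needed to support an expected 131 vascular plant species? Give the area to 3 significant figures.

6530 ha

z = ln(107/73) / ln(2290/316) = 0.3824 / 1.9806 = 0.1931
c = 73 / 316^0.1931 = 73 / 3.038 = 24.03
A = (131/24.03)^(1/0.1931) ⇒ ln A = ln(5.452)/0.1931 = 8.7845
A = e^8.7845 ≈ 6532 ha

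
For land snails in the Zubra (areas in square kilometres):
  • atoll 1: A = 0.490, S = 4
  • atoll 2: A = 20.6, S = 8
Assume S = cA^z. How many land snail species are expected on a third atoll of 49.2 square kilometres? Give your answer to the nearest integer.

9

z = ln(8/4) / ln(20.6/0.49) = 0.6931 / 3.7386 = 0.1854
c = 4 / 0.49^0.1854 = 4 / 0.8761 = 4.566
S₃ = 4.566 × 49.2^0.1854 = 4.566 × 2.059 ≈ 9.401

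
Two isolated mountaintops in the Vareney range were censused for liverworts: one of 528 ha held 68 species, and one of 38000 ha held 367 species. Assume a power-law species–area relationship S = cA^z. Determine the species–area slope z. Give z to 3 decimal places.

0.394

Taking logs: ln S = ln c + z ln A, so z = (ln S₂ − ln S₁)/(ln A₂ − ln A₁).
z = ln(367/68) / ln(38000/528) = ln(5.397) / ln(71.97) = 1.6859 / 4.2762 = 0.3942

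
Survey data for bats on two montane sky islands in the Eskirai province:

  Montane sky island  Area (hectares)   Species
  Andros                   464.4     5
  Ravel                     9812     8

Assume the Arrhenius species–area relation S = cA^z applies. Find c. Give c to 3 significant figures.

z = ln(S₂/S₁) / ln(A₂/A₁) = ln(8/5) / ln(9812/464.4) = 0.4700 / 3.0506 = 0.1541
c = S₁ / A₁^z = 5 / 464.4^0.1541 = 5 / 2.576 = 1.941

1.94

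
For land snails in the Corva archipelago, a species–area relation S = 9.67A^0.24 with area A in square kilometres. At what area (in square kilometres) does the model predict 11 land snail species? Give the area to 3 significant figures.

1.71 square kilometres

11 = 9.67 × A^0.24  ⇒  A^0.24 = 11/9.67 = 1.138
ln A = ln(1.138) / 0.24 = 0.1289 / 0.24 = 0.5369
A = e^0.5369 ≈ 1.711 square kilometres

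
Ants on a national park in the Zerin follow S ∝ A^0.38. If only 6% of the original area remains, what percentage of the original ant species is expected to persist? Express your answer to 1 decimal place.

34.3%

S_new/S_old = (A_new/A_old)^z = 0.06^0.38
= exp(0.38 × ln 0.06) = exp(0.38 × -2.8134) = exp(-1.0691) ≈ 0.3433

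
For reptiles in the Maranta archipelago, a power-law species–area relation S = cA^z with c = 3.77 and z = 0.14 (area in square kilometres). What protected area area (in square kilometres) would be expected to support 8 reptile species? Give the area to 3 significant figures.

8 = 3.77 × A^0.14  ⇒  A^0.14 = 8/3.77 = 2.122
ln A = ln(2.122) / 0.14 = 0.7524 / 0.14 = 5.3740
A = e^5.3740 ≈ 215.7 square kilometres

216 square kilometres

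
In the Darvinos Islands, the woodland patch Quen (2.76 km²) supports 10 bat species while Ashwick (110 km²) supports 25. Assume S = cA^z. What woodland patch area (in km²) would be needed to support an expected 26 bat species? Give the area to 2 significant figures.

130 km²

z = ln(25/10) / ln(110/2.76) = 0.9163 / 3.6852 = 0.2486
c = 10 / 2.76^0.2486 = 10 / 1.287 = 7.769
A = (26/7.769)^(1/0.2486) ⇒ ln A = ln(3.347)/0.2486 = 4.8582
A = e^4.8582 ≈ 128.8 km²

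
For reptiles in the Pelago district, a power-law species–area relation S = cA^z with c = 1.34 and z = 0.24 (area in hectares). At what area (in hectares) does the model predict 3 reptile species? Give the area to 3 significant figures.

3 = 1.34 × A^0.24  ⇒  A^0.24 = 3/1.34 = 2.239
ln A = ln(2.239) / 0.24 = 0.8059 / 0.24 = 3.3581
A = e^3.3581 ≈ 28.73 hectares

28.7 hectares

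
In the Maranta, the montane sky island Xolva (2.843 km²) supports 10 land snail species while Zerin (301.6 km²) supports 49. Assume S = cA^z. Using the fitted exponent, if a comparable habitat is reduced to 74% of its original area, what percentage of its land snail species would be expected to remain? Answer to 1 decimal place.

z = ln(49/10) / ln(301.6/2.843) = 1.5892 / 4.6642 = 0.3407
S_new/S_old = (A_new/A_old)^z = 0.74^0.3407 = exp(0.3407 × -0.3011) = 0.9025

90.2%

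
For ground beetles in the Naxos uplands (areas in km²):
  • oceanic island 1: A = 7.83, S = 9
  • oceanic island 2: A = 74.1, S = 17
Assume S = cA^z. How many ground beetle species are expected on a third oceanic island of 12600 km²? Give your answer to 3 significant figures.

72.7

z = ln(17/9) / ln(74.1/7.83) = 0.6360 / 2.2475 = 0.2830
c = 9 / 7.83^0.2830 = 9 / 1.79 = 5.027
S₃ = 5.027 × 12600^0.2830 = 5.027 × 14.47 ≈ 72.72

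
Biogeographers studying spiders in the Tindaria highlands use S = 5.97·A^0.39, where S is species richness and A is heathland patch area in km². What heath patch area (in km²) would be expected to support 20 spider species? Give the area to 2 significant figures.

22 km²

20 = 5.97 × A^0.39  ⇒  A^0.39 = 20/5.97 = 3.35
ln A = ln(3.35) / 0.39 = 1.2090 / 0.39 = 3.1000
A = e^3.1000 ≈ 22.2 km²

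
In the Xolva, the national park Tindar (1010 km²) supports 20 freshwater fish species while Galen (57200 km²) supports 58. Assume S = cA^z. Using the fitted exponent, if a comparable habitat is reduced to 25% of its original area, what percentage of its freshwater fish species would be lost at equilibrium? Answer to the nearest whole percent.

z = ln(58/20) / ln(57200/1010) = 1.0647 / 4.0366 = 0.2638
S_new/S_old = (A_new/A_old)^z = 0.25^0.2638 = exp(0.2638 × -1.3863) = 0.6937
Fraction lost = 1 − 0.6937 = 0.3063

31%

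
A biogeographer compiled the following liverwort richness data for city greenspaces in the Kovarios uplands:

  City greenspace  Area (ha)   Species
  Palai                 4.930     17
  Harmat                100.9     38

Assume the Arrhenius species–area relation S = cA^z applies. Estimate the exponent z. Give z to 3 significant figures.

Taking logs: ln S = ln c + z ln A, so z = (ln S₂ − ln S₁)/(ln A₂ − ln A₁).
z = ln(38/17) / ln(100.9/4.93) = ln(2.235) / ln(20.47) = 0.8044 / 3.0188 = 0.2665

0.266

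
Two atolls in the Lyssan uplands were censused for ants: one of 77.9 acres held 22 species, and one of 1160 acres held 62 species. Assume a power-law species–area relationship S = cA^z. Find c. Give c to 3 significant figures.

z = ln(S₂/S₁) / ln(A₂/A₁) = ln(62/22) / ln(1160/77.9) = 1.0361 / 2.7007 = 0.3836
c = S₁ / A₁^z = 22 / 77.9^0.3836 = 22 / 5.317 = 4.138

4.14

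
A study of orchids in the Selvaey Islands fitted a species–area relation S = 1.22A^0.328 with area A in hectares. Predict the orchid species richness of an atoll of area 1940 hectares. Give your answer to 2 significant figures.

15

S = 1.22 × 1940^0.328
ln S = ln 1.22 + 0.328 × ln 1940 = 0.1989 + 0.328 × 7.5704 = 2.6820
S = e^2.6820 ≈ 14.61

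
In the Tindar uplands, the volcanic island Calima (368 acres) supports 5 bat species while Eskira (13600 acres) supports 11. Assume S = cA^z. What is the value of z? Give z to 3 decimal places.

Taking logs: ln S = ln c + z ln A, so z = (ln S₂ − ln S₁)/(ln A₂ − ln A₁).
z = ln(11/5) / ln(13600/368) = ln(2.2) / ln(36.96) = 0.7885 / 3.6097 = 0.2184

0.218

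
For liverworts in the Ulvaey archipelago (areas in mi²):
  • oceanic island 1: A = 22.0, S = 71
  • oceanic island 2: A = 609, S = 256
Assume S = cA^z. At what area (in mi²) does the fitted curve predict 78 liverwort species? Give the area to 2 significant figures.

z = ln(256/71) / ln(609/22) = 1.2825 / 3.3208 = 0.3862
c = 71 / 22^0.3862 = 71 / 3.3 = 21.52
A = (78/21.52)^(1/0.3862) ⇒ ln A = ln(3.625)/0.3862 = 3.3345
A = e^3.3345 ≈ 28.06 mi²

28 mi²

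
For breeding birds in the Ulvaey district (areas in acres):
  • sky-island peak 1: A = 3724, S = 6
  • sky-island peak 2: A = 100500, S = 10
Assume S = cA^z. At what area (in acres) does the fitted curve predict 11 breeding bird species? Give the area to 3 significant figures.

z = ln(10/6) / ln(100500/3724) = 0.5108 / 3.2954 = 0.1550
c = 6 / 3724^0.1550 = 6 / 3.577 = 1.677
A = (11/1.677)^(1/0.1550) ⇒ ln A = ln(6.558)/0.1550 = 12.1328
A = e^12.1328 ≈ 185863 acres

186000 acres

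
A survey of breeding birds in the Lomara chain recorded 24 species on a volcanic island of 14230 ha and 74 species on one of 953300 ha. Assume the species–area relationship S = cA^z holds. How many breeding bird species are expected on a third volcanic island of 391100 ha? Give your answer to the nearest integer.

58

z = ln(74/24) / ln(953300/14230) = 1.1260 / 4.2046 = 0.2678
c = 24 / 14230^0.2678 = 24 / 12.95 = 1.853
S₃ = 1.853 × 391100^0.2678 = 1.853 × 31.45 ≈ 58.29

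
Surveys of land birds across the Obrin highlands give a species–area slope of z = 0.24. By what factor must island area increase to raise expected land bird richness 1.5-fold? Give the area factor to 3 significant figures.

(A₂/A₁)^0.24 = 1.5, so A₂/A₁ = 1.5^(1/0.24) = 1.5^4.167
ln(A₂/A₁) = ln 1.5 / 0.24 = 0.4055 / 0.24 = 1.6894
A₂/A₁ = e^1.6894 ≈ 5.416

5.42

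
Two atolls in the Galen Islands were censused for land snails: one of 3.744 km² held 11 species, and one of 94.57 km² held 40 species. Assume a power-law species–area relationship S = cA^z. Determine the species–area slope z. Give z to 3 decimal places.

0.400

Taking logs: ln S = ln c + z ln A, so z = (ln S₂ − ln S₁)/(ln A₂ − ln A₁).
z = ln(40/11) / ln(94.57/3.744) = ln(3.636) / ln(25.26) = 1.2910 / 3.2292 = 0.3998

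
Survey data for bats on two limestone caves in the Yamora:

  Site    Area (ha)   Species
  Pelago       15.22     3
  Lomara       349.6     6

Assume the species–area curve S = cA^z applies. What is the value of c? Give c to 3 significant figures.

1.64

z = ln(S₂/S₁) / ln(A₂/A₁) = ln(6/3) / ln(349.6/15.22) = 0.6931 / 3.1342 = 0.2212
c = S₁ / A₁^z = 3 / 15.22^0.2212 = 3 / 1.826 = 1.643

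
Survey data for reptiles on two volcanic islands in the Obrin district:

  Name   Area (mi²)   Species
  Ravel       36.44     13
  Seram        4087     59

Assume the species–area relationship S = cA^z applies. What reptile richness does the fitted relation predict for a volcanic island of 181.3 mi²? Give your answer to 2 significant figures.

z = ln(59/13) / ln(4087/36.44) = 1.5126 / 4.7199 = 0.3205
c = 13 / 36.44^0.3205 = 13 / 3.165 = 4.107
S₃ = 4.107 × 181.3^0.3205 = 4.107 × 5.294 ≈ 21.74

22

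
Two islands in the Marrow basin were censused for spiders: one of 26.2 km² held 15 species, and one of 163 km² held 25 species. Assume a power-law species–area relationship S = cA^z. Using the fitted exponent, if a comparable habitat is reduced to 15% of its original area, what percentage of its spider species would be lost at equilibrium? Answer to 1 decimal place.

z = ln(25/15) / ln(163/26.2) = 0.5108 / 1.8280 = 0.2794
S_new/S_old = (A_new/A_old)^z = 0.15^0.2794 = exp(0.2794 × -1.8971) = 0.5885
Fraction lost = 1 − 0.5885 = 0.4115

41.1%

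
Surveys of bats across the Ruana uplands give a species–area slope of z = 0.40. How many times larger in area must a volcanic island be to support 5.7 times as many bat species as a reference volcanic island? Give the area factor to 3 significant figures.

77.6

(A₂/A₁)^0.4 = 5.7, so A₂/A₁ = 5.7^(1/0.4) = 5.7^2.5
ln(A₂/A₁) = ln 5.7 / 0.4 = 1.7405 / 0.4 = 4.3512
A₂/A₁ = e^4.3512 ≈ 77.57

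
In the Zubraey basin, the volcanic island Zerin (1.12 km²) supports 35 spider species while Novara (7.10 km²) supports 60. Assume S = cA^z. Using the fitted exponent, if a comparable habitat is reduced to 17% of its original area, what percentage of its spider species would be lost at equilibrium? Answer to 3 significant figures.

z = ln(60/35) / ln(7.1/1.12) = 0.5390 / 1.8468 = 0.2919
S_new/S_old = (A_new/A_old)^z = 0.17^0.2919 = exp(0.2919 × -1.7720) = 0.5962
Fraction lost = 1 − 0.5962 = 0.4038

40.4%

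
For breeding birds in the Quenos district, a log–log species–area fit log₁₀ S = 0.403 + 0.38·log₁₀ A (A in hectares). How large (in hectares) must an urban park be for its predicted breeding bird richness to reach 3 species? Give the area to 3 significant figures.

3 = 2.529 × A^0.38  ⇒  A^0.38 = 3/2.529 = 1.186
ln A = ln(1.186) / 0.38 = 0.1707 / 0.38 = 0.4491
A = e^0.4491 ≈ 1.567 hectares

1.57 hectares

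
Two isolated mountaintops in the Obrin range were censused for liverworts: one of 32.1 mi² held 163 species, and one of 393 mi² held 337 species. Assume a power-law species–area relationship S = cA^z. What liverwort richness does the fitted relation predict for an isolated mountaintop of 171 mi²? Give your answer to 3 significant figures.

z = ln(337/163) / ln(393/32.1) = 0.7263 / 2.5050 = 0.2900
c = 163 / 32.1^0.2900 = 163 / 2.734 = 59.62
S₃ = 59.62 × 171^0.2900 = 59.62 × 4.441 ≈ 264.8

265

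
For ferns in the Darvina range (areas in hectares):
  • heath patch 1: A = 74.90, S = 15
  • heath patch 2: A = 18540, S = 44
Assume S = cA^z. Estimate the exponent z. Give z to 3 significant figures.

Taking logs: ln S = ln c + z ln A, so z = (ln S₂ − ln S₁)/(ln A₂ − ln A₁).
z = ln(44/15) / ln(18540/74.9) = ln(2.933) / ln(247.5) = 1.0761 / 5.5115 = 0.1953

0.195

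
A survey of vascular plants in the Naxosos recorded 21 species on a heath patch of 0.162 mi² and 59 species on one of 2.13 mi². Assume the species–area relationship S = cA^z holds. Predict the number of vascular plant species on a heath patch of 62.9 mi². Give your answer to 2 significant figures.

230

z = ln(59/21) / ln(2.13/0.162) = 1.0330 / 2.5763 = 0.4010
c = 21 / 0.162^0.4010 = 21 / 0.482 = 43.57
S₃ = 43.57 × 62.9^0.4010 = 43.57 × 5.263 ≈ 229.3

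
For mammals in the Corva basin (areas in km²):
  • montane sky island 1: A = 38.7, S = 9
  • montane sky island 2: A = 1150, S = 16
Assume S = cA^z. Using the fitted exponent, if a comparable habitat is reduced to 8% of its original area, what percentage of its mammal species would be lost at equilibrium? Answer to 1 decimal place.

z = ln(16/9) / ln(1150/38.7) = 0.5754 / 3.3917 = 0.1696
S_new/S_old = (A_new/A_old)^z = 0.08^0.1696 = exp(0.1696 × -2.5257) = 0.6515
Fraction lost = 1 − 0.6515 = 0.3485

34.8%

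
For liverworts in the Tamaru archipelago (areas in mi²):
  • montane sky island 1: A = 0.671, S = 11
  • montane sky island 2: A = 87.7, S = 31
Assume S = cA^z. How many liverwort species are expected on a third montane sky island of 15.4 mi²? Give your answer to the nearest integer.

21

z = ln(31/11) / ln(87.7/0.671) = 1.0361 / 4.8729 = 0.2126
c = 11 / 0.671^0.2126 = 11 / 0.9187 = 11.97
S₃ = 11.97 × 15.4^0.2126 = 11.97 × 1.789 ≈ 21.42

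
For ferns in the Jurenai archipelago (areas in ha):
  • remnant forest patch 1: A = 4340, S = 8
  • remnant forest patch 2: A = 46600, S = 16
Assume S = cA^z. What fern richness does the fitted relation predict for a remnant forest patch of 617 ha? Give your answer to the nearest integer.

z = ln(16/8) / ln(46600/4340) = 0.6931 / 2.3737 = 0.2920
c = 8 / 4340^0.2920 = 8 / 11.54 = 0.6933
S₃ = 0.6933 × 617^0.2920 = 0.6933 × 6.528 ≈ 4.526

5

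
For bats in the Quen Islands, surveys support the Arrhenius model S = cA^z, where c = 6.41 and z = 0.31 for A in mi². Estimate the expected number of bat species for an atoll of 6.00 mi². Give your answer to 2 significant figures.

S = 6.41 × 6^0.31 = 6.41 × 1.743 ≈ 11.17

11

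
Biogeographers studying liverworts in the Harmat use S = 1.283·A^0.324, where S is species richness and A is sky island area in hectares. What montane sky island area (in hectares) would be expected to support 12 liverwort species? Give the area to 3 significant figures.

12 = 1.283 × A^0.324  ⇒  A^0.324 = 12/1.283 = 9.353
ln A = ln(9.353) / 0.324 = 2.2357 / 0.324 = 6.9003
A = e^6.9003 ≈ 992.6 hectares

993 hectares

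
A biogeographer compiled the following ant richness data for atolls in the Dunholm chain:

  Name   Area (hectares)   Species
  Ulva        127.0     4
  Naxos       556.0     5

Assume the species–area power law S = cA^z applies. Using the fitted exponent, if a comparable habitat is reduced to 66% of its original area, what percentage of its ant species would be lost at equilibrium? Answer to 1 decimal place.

6.1%

z = ln(5/4) / ln(556/127) = 0.2231 / 1.4766 = 0.1511
S_new/S_old = (A_new/A_old)^z = 0.66^0.1511 = exp(0.1511 × -0.4155) = 0.9391
Fraction lost = 1 − 0.9391 = 0.06086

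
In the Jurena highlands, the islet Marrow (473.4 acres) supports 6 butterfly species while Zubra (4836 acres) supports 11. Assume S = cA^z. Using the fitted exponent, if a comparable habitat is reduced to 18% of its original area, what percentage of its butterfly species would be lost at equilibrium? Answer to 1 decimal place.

36.1%

z = ln(11/6) / ln(4836/473.4) = 0.6061 / 2.3239 = 0.2608
S_new/S_old = (A_new/A_old)^z = 0.18^0.2608 = exp(0.2608 × -1.7148) = 0.6394
Fraction lost = 1 − 0.6394 = 0.3606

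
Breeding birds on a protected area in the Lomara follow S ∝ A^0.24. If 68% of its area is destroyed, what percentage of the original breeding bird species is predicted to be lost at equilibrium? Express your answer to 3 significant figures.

23.9%

S_new/S_old = (A_new/A_old)^z = 0.32^0.24
= exp(0.24 × ln 0.32) = exp(0.24 × -1.1394) = exp(-0.2735) ≈ 0.7607
Fraction lost = 1 − 0.7607 = 0.2393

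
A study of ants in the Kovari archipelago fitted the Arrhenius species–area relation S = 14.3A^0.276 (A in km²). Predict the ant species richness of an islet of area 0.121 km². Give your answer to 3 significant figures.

7.98

S = 14.3 × 0.121^0.276
ln S = ln 14.3 + 0.276 × ln 0.121 = 2.6603 + 0.276 × -2.1120 = 2.0774
S = e^2.0774 ≈ 7.983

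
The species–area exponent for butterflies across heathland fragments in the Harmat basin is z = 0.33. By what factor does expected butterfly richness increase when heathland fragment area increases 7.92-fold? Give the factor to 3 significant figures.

1.98

S₂/S₁ = (A₂/A₁)^z = 7.92^0.33
ln(S₂/S₁) = 0.33 × ln 7.92 = 0.33 × 2.0694 = 0.6829
S₂/S₁ = e^0.6829 ≈ 1.98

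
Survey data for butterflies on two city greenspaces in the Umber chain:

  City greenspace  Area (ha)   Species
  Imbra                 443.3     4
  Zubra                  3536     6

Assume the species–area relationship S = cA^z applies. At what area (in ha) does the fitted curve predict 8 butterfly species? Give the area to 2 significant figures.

15000 ha

z = ln(6/4) / ln(3536/443.3) = 0.4055 / 2.0765 = 0.1953
c = 4 / 443.3^0.1953 = 4 / 3.287 = 1.217
A = (8/1.217)^(1/0.1953) ⇒ ln A = ln(6.574)/0.1953 = 9.6441
A = e^9.6441 ≈ 15430 ha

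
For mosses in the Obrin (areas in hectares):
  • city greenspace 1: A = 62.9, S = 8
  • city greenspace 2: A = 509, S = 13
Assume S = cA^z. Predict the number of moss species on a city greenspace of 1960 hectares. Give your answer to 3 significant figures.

17.8

z = ln(13/8) / ln(509/62.9) = 0.4855 / 2.0909 = 0.2322
c = 8 / 62.9^0.2322 = 8 / 2.616 = 3.058
S₃ = 3.058 × 1960^0.2322 = 3.058 × 5.814 ≈ 17.78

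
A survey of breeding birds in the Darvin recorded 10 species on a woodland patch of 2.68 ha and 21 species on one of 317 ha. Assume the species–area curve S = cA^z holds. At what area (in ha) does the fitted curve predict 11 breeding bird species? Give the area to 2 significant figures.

z = ln(21/10) / ln(317/2.68) = 0.7419 / 4.7731 = 0.1554
c = 10 / 2.68^0.1554 = 10 / 1.166 = 8.579
A = (11/8.579)^(1/0.1554) ⇒ ln A = ln(1.282)/0.1554 = 1.5990
A = e^1.5990 ≈ 4.948 ha

4.9 ha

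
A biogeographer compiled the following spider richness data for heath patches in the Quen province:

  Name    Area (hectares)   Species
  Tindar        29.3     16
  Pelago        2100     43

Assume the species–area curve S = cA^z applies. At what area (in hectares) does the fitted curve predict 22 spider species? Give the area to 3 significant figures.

116 hectares

z = ln(43/16) / ln(2100/29.3) = 0.9886 / 4.2721 = 0.2314
c = 16 / 29.3^0.2314 = 16 / 2.185 = 7.323
A = (22/7.323)^(1/0.2314) ⇒ ln A = ln(3.004)/0.2314 = 4.7537
A = e^4.7537 ≈ 116 hectares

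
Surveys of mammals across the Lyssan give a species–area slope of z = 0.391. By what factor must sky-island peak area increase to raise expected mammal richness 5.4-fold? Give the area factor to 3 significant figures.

(A₂/A₁)^0.391 = 5.4, so A₂/A₁ = 5.4^(1/0.391) = 5.4^2.558
ln(A₂/A₁) = ln 5.4 / 0.391 = 1.6864 / 0.391 = 4.3130
A₂/A₁ = e^4.3130 ≈ 74.67

74.7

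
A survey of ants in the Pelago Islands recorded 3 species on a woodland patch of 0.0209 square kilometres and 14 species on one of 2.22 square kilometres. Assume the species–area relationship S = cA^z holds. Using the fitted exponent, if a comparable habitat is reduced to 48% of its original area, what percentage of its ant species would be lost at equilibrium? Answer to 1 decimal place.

21.5%

z = ln(14/3) / ln(2.22/0.0209) = 1.5404 / 4.6655 = 0.3302
S_new/S_old = (A_new/A_old)^z = 0.48^0.3302 = exp(0.3302 × -0.7340) = 0.7848
Fraction lost = 1 − 0.7848 = 0.2152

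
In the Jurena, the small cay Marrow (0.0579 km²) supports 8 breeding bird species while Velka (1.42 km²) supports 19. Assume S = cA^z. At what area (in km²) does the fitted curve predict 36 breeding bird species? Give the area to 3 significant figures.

z = ln(19/8) / ln(1.42/0.0579) = 0.8650 / 3.1997 = 0.2703
c = 8 / 0.0579^0.2703 = 8 / 0.4629 = 17.28
A = (36/17.28)^(1/0.2703) ⇒ ln A = ln(2.083)/0.2703 = 2.7147
A = e^2.7147 ≈ 15.1 km²

15.1 km²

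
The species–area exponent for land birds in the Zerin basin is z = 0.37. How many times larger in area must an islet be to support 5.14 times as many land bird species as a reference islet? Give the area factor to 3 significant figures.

(A₂/A₁)^0.37 = 5.14, so A₂/A₁ = 5.14^(1/0.37) = 5.14^2.703
ln(A₂/A₁) = ln 5.14 / 0.37 = 1.6371 / 0.37 = 4.4245
A₂/A₁ = e^4.4245 ≈ 83.47

83.5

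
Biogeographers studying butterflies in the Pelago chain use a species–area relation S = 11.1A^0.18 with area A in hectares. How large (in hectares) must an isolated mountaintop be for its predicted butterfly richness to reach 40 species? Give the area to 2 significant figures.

1200 hectares

40 = 11.1 × A^0.18  ⇒  A^0.18 = 40/11.1 = 3.604
ln A = ln(3.604) / 0.18 = 1.2819 / 0.18 = 7.1219
A = e^7.1219 ≈ 1239 hectares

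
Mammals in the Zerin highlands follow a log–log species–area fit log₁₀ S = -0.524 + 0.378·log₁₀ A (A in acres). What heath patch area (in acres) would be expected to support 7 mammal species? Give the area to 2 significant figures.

7 = 0.2992 × A^0.378  ⇒  A^0.378 = 7/0.2992 = 23.39
ln A = ln(23.39) / 0.378 = 3.1525 / 0.378 = 8.3399
A = e^8.3399 ≈ 4187 acres

4200 acres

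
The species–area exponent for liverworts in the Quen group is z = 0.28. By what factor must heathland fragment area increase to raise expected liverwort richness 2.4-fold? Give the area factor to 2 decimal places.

22.80

(A₂/A₁)^0.28 = 2.4, so A₂/A₁ = 2.4^(1/0.28) = 2.4^3.571
ln(A₂/A₁) = ln 2.4 / 0.28 = 0.8755 / 0.28 = 3.1267
A₂/A₁ = e^3.1267 ≈ 22.8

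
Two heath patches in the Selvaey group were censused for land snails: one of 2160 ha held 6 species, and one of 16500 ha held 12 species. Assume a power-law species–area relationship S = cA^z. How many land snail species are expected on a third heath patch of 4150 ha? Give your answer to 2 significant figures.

7.5

z = ln(12/6) / ln(16500/2160) = 0.6931 / 2.0333 = 0.3409
c = 6 / 2160^0.3409 = 6 / 13.7 = 0.4379
S₃ = 0.4379 × 4150^0.3409 = 0.4379 × 17.12 ≈ 7.496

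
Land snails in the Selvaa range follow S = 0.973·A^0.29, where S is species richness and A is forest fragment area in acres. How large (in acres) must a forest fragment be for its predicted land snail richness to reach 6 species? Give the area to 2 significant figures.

530 acres

6 = 0.973 × A^0.29  ⇒  A^0.29 = 6/0.973 = 6.166
ln A = ln(6.166) / 0.29 = 1.8191 / 0.29 = 6.2729
A = e^6.2729 ≈ 530 acres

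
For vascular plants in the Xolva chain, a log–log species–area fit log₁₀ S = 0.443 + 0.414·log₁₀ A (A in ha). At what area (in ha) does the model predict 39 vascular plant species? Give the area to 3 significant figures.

39 = 2.773 × A^0.414  ⇒  A^0.414 = 39/2.773 = 14.06
ln A = ln(14.06) / 0.414 = 2.6435 / 0.414 = 6.3853
A = e^6.3853 ≈ 593.1 ha

593 ha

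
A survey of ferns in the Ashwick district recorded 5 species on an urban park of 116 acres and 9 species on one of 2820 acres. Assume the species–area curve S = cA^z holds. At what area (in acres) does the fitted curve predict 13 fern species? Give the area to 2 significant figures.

z = ln(9/5) / ln(2820/116) = 0.5878 / 3.1909 = 0.1842
c = 5 / 116^0.1842 = 5 / 2.4 = 2.083
A = (13/2.083)^(1/0.1842) ⇒ ln A = ln(6.241)/0.1842 = 9.9407
A = e^9.9407 ≈ 20759 acres

21000 acres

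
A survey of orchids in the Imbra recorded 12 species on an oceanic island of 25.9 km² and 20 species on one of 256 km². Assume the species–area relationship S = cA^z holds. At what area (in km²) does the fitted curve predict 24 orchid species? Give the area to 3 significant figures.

580 km²

z = ln(20/12) / ln(256/25.9) = 0.5108 / 2.2909 = 0.2230
c = 12 / 25.9^0.2230 = 12 / 2.066 = 5.808
A = (24/5.808)^(1/0.2230) ⇒ ln A = ln(4.132)/0.2230 = 6.3628
A = e^6.3628 ≈ 579.9 km²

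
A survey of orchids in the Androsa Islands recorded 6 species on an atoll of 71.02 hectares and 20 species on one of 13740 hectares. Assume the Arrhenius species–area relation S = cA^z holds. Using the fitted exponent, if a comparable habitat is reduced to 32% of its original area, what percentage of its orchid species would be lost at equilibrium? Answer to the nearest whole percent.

z = ln(20/6) / ln(13740/71.02) = 1.2040 / 5.2651 = 0.2287
S_new/S_old = (A_new/A_old)^z = 0.32^0.2287 = exp(0.2287 × -1.1394) = 0.7706
Fraction lost = 1 − 0.7706 = 0.2294

23%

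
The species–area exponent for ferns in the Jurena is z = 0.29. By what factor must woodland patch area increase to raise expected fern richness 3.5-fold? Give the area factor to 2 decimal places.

75.18

(A₂/A₁)^0.29 = 3.5, so A₂/A₁ = 3.5^(1/0.29) = 3.5^3.448
ln(A₂/A₁) = ln 3.5 / 0.29 = 1.2528 / 0.29 = 4.3199
A₂/A₁ = e^4.3199 ≈ 75.18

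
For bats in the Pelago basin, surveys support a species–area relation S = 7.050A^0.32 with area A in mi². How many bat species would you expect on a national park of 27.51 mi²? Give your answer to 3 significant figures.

S = 7.05 × 27.51^0.32
ln S = ln 7.05 + 0.32 × ln 27.51 = 1.9530 + 0.32 × 3.3145 = 3.0137
S = e^3.0137 ≈ 20.36

20.4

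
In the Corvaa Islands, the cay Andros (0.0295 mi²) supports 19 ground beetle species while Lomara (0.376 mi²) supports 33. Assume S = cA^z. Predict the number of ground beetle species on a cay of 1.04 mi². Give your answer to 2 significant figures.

z = ln(33/19) / ln(0.376/0.0295) = 0.5521 / 2.5452 = 0.2169
c = 19 / 0.0295^0.2169 = 19 / 0.4657 = 40.8
S₃ = 40.8 × 1.04^0.2169 = 40.8 × 1.009 ≈ 41.15

41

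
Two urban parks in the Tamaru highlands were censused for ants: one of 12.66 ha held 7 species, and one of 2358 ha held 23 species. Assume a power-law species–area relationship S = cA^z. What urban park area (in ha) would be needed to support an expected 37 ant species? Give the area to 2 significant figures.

19000 ha

z = ln(23/7) / ln(2358/12.66) = 1.1896 / 5.2271 = 0.2276
c = 7 / 12.66^0.2276 = 7 / 1.782 = 3.928
A = (37/3.928)^(1/0.2276) ⇒ ln A = ln(9.419)/0.2276 = 9.8546
A = e^9.8546 ≈ 19046 ha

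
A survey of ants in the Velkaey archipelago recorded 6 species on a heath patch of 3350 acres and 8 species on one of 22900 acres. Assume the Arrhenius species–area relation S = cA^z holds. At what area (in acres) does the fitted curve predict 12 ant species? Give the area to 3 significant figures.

z = ln(8/6) / ln(22900/3350) = 0.2877 / 1.9222 = 0.1497
c = 6 / 3350^0.1497 = 6 / 3.37 = 1.781
A = (12/1.781)^(1/0.1497) ⇒ ln A = ln(6.739)/0.1497 = 12.7480
A = e^12.7480 ≈ 343880 acres

344000 acres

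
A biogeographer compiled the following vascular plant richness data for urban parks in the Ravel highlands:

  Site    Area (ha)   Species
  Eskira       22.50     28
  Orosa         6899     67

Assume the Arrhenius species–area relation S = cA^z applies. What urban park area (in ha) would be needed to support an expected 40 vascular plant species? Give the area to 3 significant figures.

z = ln(67/28) / ln(6899/22.5) = 0.8725 / 5.7256 = 0.1524
c = 28 / 22.5^0.1524 = 28 / 1.607 = 17.42
A = (40/17.42)^(1/0.1524) ⇒ ln A = ln(2.296)/0.1524 = 5.4542
A = e^5.4542 ≈ 233.7 ha

234 ha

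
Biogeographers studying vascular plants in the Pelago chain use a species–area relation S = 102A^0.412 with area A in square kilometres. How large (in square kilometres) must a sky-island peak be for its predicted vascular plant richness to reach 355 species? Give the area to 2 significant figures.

21 square kilometres

355 = 102 × A^0.412  ⇒  A^0.412 = 355/102 = 3.48
ln A = ln(3.48) / 0.412 = 1.2471 / 0.412 = 3.0271
A = e^3.0271 ≈ 20.64 square kilometres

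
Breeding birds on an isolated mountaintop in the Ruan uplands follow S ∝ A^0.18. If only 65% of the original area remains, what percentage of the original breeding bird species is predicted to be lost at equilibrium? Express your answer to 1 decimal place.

S_new/S_old = (A_new/A_old)^z = 0.65^0.18
= exp(0.18 × ln 0.65) = exp(0.18 × -0.4308) = exp(-0.0775) ≈ 0.9254
Fraction lost = 1 − 0.9254 = 0.07461

7.5%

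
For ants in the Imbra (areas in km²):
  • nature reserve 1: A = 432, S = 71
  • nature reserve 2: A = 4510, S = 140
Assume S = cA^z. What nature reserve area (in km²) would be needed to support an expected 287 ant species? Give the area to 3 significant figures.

z = ln(140/71) / ln(4510/432) = 0.6790 / 2.3456 = 0.2895
c = 71 / 432^0.2895 = 71 / 5.792 = 12.26
A = (287/12.26)^(1/0.2895) ⇒ ln A = ln(23.41)/0.2895 = 10.8940
A = e^10.8940 ≈ 53852 km²

53900 km²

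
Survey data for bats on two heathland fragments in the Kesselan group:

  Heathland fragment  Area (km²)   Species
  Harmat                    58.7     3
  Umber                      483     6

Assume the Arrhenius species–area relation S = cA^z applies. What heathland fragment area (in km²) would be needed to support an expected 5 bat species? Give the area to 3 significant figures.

277 km²

z = ln(6/3) / ln(483/58.7) = 0.6931 / 2.1076 = 0.3289
c = 3 / 58.7^0.3289 = 3 / 3.817 = 0.786
A = (5/0.786)^(1/0.3289) ⇒ ln A = ln(6.361)/0.3289 = 5.6257
A = e^5.6257 ≈ 277.5 km²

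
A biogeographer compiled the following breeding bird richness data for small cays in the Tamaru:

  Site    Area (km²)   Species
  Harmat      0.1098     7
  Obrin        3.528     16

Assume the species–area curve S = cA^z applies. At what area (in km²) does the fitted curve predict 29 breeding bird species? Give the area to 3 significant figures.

42.8 km²

z = ln(16/7) / ln(3.528/0.1098) = 0.8267 / 3.4698 = 0.2382
c = 7 / 0.1098^0.2382 = 7 / 0.5908 = 11.85
A = (29/11.85)^(1/0.2382) ⇒ ln A = ln(2.448)/0.2382 = 3.7569
A = e^3.7569 ≈ 42.82 km²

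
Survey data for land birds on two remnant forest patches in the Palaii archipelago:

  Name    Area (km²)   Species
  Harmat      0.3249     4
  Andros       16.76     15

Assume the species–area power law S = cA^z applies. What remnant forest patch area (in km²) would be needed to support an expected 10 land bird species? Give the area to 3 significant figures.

z = ln(15/4) / ln(16.76/0.3249) = 1.3218 / 3.9432 = 0.3352
c = 4 / 0.3249^0.3352 = 4 / 0.686 = 5.831
A = (10/5.831)^(1/0.3352) ⇒ ln A = ln(1.715)/0.3352 = 1.6094
A = e^1.6094 ≈ 5 km²

5.00 km²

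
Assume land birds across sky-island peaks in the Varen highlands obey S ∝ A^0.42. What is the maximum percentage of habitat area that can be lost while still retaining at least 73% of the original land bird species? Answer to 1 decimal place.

Need (A_new/A_old)^0.42 = 0.73, so A_new/A_old = 0.73^(1/0.42) = 0.73^2.381
ln(A_new/A_old) = ln 0.73 / 0.42 = -0.3147 / 0.42 = -0.7493
A_new/A_old = e^-0.7493 ≈ 0.4727
Fraction that can be lost = 1 − 0.4727 = 0.5273

52.7%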